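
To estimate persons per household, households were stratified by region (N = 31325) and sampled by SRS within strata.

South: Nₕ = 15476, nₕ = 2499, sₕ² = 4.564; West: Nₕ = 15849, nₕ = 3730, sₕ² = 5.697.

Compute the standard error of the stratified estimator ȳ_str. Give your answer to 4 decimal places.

0.0259

Var(ȳ_str) = Σₕ Wₕ²(1 − fₕ)sₕ²/nₕ with Wₕ = Nₕ/N, N = 31325.
South: Wₕ = 0.49404629; term = 0.49404629²·(1 − 0.16147583)·4.564/2499 = 3.7379221 × 10^-4.
West: Wₕ = 0.50595371; term = 0.50595371²·(1 − 0.23534608)·5.697/3730 = 2.9896743 × 10^-4.
Sum = 6.7275964 × 10^-4.
SE = √(6.7275964 × 10^-4) = 0.0259.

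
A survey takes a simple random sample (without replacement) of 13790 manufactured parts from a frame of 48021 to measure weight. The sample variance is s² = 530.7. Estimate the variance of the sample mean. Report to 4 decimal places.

Under SRS without replacement, Var(ȳ) = (1 − f)·s²/n with f = n/N = 13790/48021 = 0.28716603.
Var(ȳ) = (1 − 0.28716603)·530.7/13790 = 0.71283397·0.038484409 = 0.027432994.

0.0274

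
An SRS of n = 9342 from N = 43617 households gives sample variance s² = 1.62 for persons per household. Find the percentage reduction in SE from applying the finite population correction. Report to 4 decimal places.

f = n/N = 9342/43617 = 0.21418254.
SE_no-fpc = √(s²/n) = 0.013168538; SE_fpc = √((1−f)s²/n) = 0.011673428.
Ratio = √(1−f) = 0.88646345. Reduction = 100·(1 − 0.88646345) = 11.3537%.

11.3537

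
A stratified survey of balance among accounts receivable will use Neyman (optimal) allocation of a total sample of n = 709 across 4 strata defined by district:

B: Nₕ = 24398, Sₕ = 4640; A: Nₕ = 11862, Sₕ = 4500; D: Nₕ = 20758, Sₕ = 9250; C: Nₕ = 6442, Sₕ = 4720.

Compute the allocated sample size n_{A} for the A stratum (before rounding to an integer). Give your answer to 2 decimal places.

97.29

Neyman allocation: nₕ = n·NₕSₕ / Σⱼ NⱼSⱼ.
Σ NⱼSⱼ = 24398·4640 + 11862·4500 + 20758·9250 + 6442·4720 = 3.8900346 × 10^8.
n_{A} = 709·11862·4500 / (3.8900346 × 10^8) = 97.29.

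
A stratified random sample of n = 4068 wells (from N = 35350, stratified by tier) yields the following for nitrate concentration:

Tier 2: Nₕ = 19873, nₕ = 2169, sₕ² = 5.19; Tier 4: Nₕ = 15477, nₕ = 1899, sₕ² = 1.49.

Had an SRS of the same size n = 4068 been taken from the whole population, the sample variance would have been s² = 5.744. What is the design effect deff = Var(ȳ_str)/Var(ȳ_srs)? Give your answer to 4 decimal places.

0.6448

Var(ȳ_str) = Σ Wₕ²(1−fₕ)sₕ²/nₕ with Wₕ = Nₕ/35350:
  Tier 2: (19873/35350)²·(1−2169/19873)·5.19/2169 = 6.7369574 × 10^-4
  Tier 4: (15477/35350)²·(1−1899/15477)·1.49/1899 = 1.3194868 × 10^-4
  → Var(ȳ_str) = 8.0564442 × 10^-4.
Var(ȳ_srs) = (1 − 4068/35350)·5.744/4068 = 0.0012495067.
deff = (8.0564442 × 10^-4) / 0.0012495067 = 0.6448.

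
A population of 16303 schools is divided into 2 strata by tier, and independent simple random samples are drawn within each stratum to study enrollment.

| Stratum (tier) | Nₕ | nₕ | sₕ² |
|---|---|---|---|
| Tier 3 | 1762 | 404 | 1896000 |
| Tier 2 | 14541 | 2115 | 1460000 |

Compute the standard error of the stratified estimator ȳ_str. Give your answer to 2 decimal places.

22.62

Var(ȳ_str) = Σₕ Wₕ²(1 − fₕ)sₕ²/nₕ with Wₕ = Nₕ/N, N = 16303.
Tier 3: Wₕ = 0.10807827; term = 0.10807827²·(1 − 0.22928490)·1896000/404 = 42.250085.
Tier 2: Wₕ = 0.89192173; term = 0.89192173²·(1 − 0.14545079)·1460000/2115 = 469.28109.
Sum = 511.53118.
SE = √(511.53118) = 22.62.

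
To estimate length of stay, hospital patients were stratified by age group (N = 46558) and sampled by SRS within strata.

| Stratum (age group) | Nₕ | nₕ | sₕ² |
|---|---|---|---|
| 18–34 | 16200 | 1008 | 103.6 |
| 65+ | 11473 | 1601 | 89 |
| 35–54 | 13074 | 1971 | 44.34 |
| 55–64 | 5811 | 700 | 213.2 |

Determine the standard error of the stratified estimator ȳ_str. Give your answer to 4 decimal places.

0.1423

Var(ȳ_str) = Σₕ Wₕ²(1 − fₕ)sₕ²/nₕ with Wₕ = Nₕ/N, N = 46558.
18–34: Wₕ = 0.34795309; term = 0.34795309²·(1 − 0.06222222)·103.6/1008 = 0.011669186.
65+: Wₕ = 0.24642382; term = 0.24642382²·(1 − 0.13954502)·89/1601 = 0.0029046391.
35–54: Wₕ = 0.28081103; term = 0.28081103²·(1 − 0.15075723)·44.34/1971 = 0.0015065004.
55–64: Wₕ = 0.12481206; term = 0.12481206²·(1 − 0.12046119)·213.2/700 = 0.0041730855.
Sum = 0.020253411.
SE = √(0.020253411) = 0.1423.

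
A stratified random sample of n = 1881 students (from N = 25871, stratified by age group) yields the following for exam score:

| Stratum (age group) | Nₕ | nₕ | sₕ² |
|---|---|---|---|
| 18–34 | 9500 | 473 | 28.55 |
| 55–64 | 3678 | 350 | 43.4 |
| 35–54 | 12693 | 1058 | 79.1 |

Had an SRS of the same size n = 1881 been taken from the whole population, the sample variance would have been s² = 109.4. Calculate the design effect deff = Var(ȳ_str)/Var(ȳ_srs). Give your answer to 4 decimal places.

Var(ȳ_str) = Σ Wₕ²(1−fₕ)sₕ²/nₕ with Wₕ = Nₕ/25871:
  18–34: (9500/25871)²·(1−473/9500)·28.55/473 = 0.0077336691
  55–64: (3678/25871)²·(1−350/3678)·43.4/350 = 0.0022677245
  35–54: (12693/25871)²·(1−1058/12693)·79.1/1058 = 0.016496623
  → Var(ȳ_str) = 0.026498017.
Var(ȳ_srs) = (1 − 1881/25871)·109.4/1881 = 0.05393188.
deff = 0.026498017 / 0.05393188 = 0.4913.

0.4913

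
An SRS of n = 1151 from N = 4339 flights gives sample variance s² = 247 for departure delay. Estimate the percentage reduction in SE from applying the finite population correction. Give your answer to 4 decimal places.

f = n/N = 1151/4339 = 0.26526850.
SE_no-fpc = √(s²/n) = 0.46324508; SE_fpc = √((1−f)s²/n) = 0.39707738.
Ratio = √(1−f) = 0.85716481. Reduction = 100·(1 − 0.85716481) = 14.2835%.

14.2835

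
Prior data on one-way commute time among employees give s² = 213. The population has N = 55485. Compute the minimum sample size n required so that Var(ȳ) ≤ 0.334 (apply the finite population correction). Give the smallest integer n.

Without fpc, n₀ = s²/D = 213/0.334 = 637.7246.
With fpc, (1 − n/N)·s²/n ≤ D requires n ≥ n₀/(1 + n₀/N) = 637.7246/(1 + 637.7246/55485) = 630.4781.
Rounding up, n = 631.

631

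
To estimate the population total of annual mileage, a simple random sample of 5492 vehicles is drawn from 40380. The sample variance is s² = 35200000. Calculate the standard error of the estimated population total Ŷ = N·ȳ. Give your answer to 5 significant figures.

Var(Ŷ) = N²·Var(ȳ) = N²·(1 − n/N)·s²/n.
f = 5492/40380 = 0.13600792; Var(ȳ) = 0.86399208·35200000/5492 = 5537.604.
Var(Ŷ) = 40380² · 5537.604 = 9.0293092 × 10^12.
SE(Ŷ) = √(9.0293092 × 10^12) = 3.0049 × 10^6.

3.0049 × 10^6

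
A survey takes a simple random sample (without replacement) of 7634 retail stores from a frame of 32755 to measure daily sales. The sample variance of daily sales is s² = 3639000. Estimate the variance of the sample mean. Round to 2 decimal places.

Under SRS without replacement, Var(ȳ) = (1 − f)·s²/n with f = n/N = 7634/32755 = 0.23306365.
Var(ȳ) = (1 − 0.23306365)·3639000/7634 = 0.76693635·476.68326 = 365.58572.

365.59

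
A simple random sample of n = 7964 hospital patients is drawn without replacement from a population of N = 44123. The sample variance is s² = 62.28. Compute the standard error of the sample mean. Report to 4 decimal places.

Under SRS without replacement, Var(ȳ) = (1 − f)·s²/n with f = n/N = 7964/44123 = 0.18049543.
Var(ȳ) = (1 − 0.18049543)·62.28/7964 = 0.81950457·0.0078201909 = 0.0064086821.
SE(ȳ) = √(0.0064086821) = 0.0801.

0.0801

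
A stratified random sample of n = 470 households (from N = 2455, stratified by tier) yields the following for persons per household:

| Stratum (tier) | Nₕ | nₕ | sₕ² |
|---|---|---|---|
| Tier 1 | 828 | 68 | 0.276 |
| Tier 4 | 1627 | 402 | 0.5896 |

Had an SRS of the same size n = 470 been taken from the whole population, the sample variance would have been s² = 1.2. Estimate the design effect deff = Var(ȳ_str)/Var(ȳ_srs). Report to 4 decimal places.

Var(ȳ_str) = Σ Wₕ²(1−fₕ)sₕ²/nₕ with Wₕ = Nₕ/2455:
  Tier 1: (828/2455)²·(1−68/828)·0.276/68 = 4.2378063 × 10^-4
  Tier 4: (1627/2455)²·(1−402/1627)·0.5896/402 = 4.8501154 × 10^-4
  → Var(ȳ_str) = 9.0879217 × 10^-4.
Var(ȳ_srs) = (1 − 470/2455)·1.2/470 = 0.0020643931.
deff = (9.0879217 × 10^-4) / 0.0020643931 = 0.4402.

0.4402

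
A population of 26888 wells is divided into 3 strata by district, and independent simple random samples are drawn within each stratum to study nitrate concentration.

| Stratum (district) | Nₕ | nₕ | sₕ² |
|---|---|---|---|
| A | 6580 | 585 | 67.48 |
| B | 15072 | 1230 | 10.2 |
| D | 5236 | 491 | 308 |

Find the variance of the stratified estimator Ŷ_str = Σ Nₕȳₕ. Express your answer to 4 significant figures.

2.187 × 10^7

Var(Ŷ_str) = Σₕ Nₕ²(1 − fₕ)sₕ²/nₕ.
A: 6580²·(1 − 585/6580)·67.48/585 = 4.5502398 × 10^6.
B: 15072²·(1 − 1230/15072)·10.2/1230 = 1.7300744 × 10^6.
D: 5236²·(1 − 491/5236)·308/491 = 1.5584938 × 10^7.
Sum = 2.1865252 × 10^7.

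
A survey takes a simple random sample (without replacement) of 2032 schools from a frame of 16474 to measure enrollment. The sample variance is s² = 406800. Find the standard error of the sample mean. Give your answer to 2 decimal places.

13.25

Under SRS without replacement, Var(ȳ) = (1 − f)·s²/n with f = n/N = 2032/16474 = 0.12334588.
Var(ȳ) = (1 − 0.12334588)·406800/2032 = 0.87665412·200.19685 = 175.50339.
SE(ȳ) = √(175.50339) = 13.25.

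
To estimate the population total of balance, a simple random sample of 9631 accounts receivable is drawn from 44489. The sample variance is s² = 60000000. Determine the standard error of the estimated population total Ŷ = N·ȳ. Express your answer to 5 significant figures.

3.1083 × 10^6

Var(Ŷ) = N²·Var(ȳ) = N²·(1 − n/N)·s²/n.
f = 9631/44489 = 0.21648048; Var(ȳ) = 0.78351952·60000000/9631 = 4881.2347.
Var(Ŷ) = 44489² · 4881.2347 = 9.6612869 × 10^12.
SE(Ŷ) = √(9.6612869 × 10^12) = 3.1083 × 10^6.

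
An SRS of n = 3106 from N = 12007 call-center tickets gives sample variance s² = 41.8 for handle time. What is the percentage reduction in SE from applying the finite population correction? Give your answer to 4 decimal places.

13.9002

f = n/N = 3106/12007 = 0.25868244.
SE_no-fpc = √(s²/n) = 0.11600786; SE_fpc = √((1−f)s²/n) = 0.099882536.
Ratio = √(1−f) = 0.86099801. Reduction = 100·(1 − 0.86099801) = 13.9002%.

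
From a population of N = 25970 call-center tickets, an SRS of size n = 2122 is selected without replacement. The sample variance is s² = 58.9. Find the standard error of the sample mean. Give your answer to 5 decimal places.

Under SRS without replacement, Var(ȳ) = (1 − f)·s²/n with f = n/N = 2122/25970 = 0.08170966.
Var(ȳ) = (1 − 0.08170966)·58.9/2122 = 0.91829034·0.027756833 = 0.025488832.
SE(ȳ) = √(0.025488832) = 0.15965.

0.15965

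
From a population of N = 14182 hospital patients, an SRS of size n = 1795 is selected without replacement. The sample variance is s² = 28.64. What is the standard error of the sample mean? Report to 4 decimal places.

Under SRS without replacement, Var(ȳ) = (1 − f)·s²/n with f = n/N = 1795/14182 = 0.12656889.
Var(ȳ) = (1 − 0.12656889)·28.64/1795 = 0.87343111·0.015955432 = 0.01393597.
SE(ȳ) = √(0.01393597) = 0.1181.

0.1181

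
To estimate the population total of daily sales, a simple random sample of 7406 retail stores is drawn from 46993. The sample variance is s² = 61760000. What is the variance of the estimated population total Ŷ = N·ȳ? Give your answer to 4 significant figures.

Var(Ŷ) = N²·Var(ȳ) = N²·(1 − n/N)·s²/n.
f = 7406/46993 = 0.15759794; Var(ȳ) = 0.84240206·61760000/7406 = 7024.9462.
Var(Ŷ) = 46993² · 7024.9462 = 1.5513484 × 10^13.

1.551 × 10^13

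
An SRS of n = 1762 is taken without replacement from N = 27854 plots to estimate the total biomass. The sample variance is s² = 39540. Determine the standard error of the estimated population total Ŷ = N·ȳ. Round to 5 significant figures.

127710

Var(Ŷ) = N²·Var(ȳ) = N²·(1 − n/N)·s²/n.
f = 1762/27854 = 0.06325842; Var(ȳ) = 0.93674158·39540/1762 = 21.020864.
Var(Ŷ) = 27854² · 21.020864 = 1.6308939 × 10^10.
SE(Ŷ) = √(1.6308939 × 10^10) = 127710.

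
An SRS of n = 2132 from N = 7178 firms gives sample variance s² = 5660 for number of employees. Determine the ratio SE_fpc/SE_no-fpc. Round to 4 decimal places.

f = n/N = 2132/7178 = 0.29701867.
SE_no-fpc = √(s²/n) = 1.6293509; SE_fpc = √((1−f)s²/n) = 1.3661126.
Ratio = √(1−f) = 0.83843982.

0.8384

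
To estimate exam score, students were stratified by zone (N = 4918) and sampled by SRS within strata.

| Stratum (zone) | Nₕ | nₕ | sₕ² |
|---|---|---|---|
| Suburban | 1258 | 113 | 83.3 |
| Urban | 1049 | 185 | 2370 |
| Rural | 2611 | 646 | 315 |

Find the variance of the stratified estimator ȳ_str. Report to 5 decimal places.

0.62739

Var(ȳ_str) = Σₕ Wₕ²(1 − fₕ)sₕ²/nₕ with Wₕ = Nₕ/N, N = 4918.
Suburban: Wₕ = 0.25579504; term = 0.25579504²·(1 − 0.08982512)·83.3/113 = 0.043901124.
Urban: Wₕ = 0.21329809; term = 0.21329809²·(1 − 0.17635844)·2370/185 = 0.48005257.
Rural: Wₕ = 0.53090687; term = 0.53090687²·(1 − 0.24741478)·315/646 = 0.10343569.
Sum = 0.62738938.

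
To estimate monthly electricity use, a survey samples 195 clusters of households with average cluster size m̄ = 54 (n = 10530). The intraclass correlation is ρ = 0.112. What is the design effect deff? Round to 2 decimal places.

6.94

deff = 1 + (54 − 1)·0.112 = 1 + 5.936 = 6.936.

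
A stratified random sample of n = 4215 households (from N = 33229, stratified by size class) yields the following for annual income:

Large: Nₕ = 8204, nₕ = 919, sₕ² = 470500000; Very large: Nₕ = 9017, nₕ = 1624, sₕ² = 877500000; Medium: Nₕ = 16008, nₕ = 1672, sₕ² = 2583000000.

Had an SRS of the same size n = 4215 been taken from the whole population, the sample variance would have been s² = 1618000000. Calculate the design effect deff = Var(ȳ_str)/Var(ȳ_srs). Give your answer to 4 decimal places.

Var(ȳ_str) = Σ Wₕ²(1−fₕ)sₕ²/nₕ with Wₕ = Nₕ/33229:
  Large: (8204/33229)²·(1−919/8204)·470500000/919 = 27711.803
  Very large: (9017/33229)²·(1−1624/9017)·877500000/1624 = 32621.906
  Medium: (16008/33229)²·(1−1672/16008)·2583000000/1672 = 321083.99
  → Var(ȳ_str) = 381417.7.
Var(ȳ_srs) = (1 − 4215/33229)·1618000000/4215 = 335174.73.
deff = 381417.7 / 335174.73 = 1.1380.

1.1380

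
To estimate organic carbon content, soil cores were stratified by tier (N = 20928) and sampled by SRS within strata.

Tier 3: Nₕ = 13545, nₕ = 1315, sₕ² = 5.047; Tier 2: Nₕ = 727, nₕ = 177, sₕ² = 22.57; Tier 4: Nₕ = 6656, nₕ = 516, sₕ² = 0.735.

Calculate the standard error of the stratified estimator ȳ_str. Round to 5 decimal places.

Var(ȳ_str) = Σₕ Wₕ²(1 − fₕ)sₕ²/nₕ with Wₕ = Nₕ/N, N = 20928.
Tier 3: Wₕ = 0.64721904; term = 0.64721904²·(1 − 0.09708379)·5.047/1315 = 0.0014516354.
Tier 2: Wₕ = 0.03473815; term = 0.03473815²·(1 − 0.24346630)·22.57/177 = 1.1641259 × 10^-4.
Tier 4: Wₕ = 0.31804281; term = 0.31804281²·(1 − 0.07752404)·0.735/516 = 1.329119 × 10^-4.
Sum = 0.0017009599.
SE = √(0.0017009599) = 0.04124.

0.04124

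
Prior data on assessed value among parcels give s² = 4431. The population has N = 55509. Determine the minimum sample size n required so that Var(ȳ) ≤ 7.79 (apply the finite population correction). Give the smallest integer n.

Without fpc, n₀ = s²/D = 4431/7.79 = 568.8062.
With fpc, (1 − n/N)·s²/n ≤ D requires n ≥ n₀/(1 + n₀/N) = 568.8062/(1 + 568.8062/55509) = 563.0367.
Rounding up, n = 564.

564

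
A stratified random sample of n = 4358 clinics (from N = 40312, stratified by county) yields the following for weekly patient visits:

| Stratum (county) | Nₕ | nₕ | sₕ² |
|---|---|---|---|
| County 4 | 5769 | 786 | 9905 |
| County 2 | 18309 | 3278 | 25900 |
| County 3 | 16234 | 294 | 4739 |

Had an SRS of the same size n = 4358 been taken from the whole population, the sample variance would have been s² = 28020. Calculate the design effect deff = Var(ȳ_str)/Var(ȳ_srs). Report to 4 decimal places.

Var(ȳ_str) = Σ Wₕ²(1−fₕ)sₕ²/nₕ with Wₕ = Nₕ/40312:
  County 4: (5769/40312)²·(1−786/5769)·9905/786 = 0.22292289
  County 2: (18309/40312)²·(1−3278/18309)·25900/3278 = 1.338057
  County 3: (16234/40312)²·(1−294/16234)·4739/294 = 2.5667558
  → Var(ȳ_str) = 4.1277357.
Var(ȳ_srs) = (1 − 4358/40312)·28020/4358 = 5.7344765.
deff = 4.1277357 / 5.7344765 = 0.7198.

0.7198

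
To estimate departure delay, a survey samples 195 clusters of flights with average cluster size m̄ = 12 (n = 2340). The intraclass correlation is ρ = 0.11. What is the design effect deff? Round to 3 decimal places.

2.210

deff = 1 + (12 − 1)·0.11 = 1 + 1.21 = 2.21.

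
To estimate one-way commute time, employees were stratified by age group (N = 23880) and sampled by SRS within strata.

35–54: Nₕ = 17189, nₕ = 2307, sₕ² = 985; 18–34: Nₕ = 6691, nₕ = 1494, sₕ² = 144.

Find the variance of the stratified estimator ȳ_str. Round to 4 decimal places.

0.1974

Var(ȳ_str) = Σₕ Wₕ²(1 − fₕ)sₕ²/nₕ with Wₕ = Nₕ/N, N = 23880.
35–54: Wₕ = 0.71980737; term = 0.71980737²·(1 − 0.13421374)·985/2307 = 0.19152784.
18–34: Wₕ = 0.28019263; term = 0.28019263²·(1 − 0.22328501)·144/1494 = 0.0058774237.
Sum = 0.19740526.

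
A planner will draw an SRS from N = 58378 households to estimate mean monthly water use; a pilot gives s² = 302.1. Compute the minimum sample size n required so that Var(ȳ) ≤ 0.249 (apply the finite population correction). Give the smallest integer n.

Without fpc, n₀ = s²/D = 302.1/0.249 = 1213.2530.
With fpc, (1 − n/N)·s²/n ≤ D requires n ≥ n₀/(1 + n₀/N) = 1213.2530/(1 + 1213.2530/58378) = 1188.5517.
Rounding up, n = 1189.

1189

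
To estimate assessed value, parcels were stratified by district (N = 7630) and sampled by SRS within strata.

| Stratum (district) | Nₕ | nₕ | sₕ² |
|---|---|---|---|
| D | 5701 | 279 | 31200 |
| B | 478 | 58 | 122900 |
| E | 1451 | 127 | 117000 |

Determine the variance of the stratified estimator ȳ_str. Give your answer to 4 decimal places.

97.0844

Var(ȳ_str) = Σₕ Wₕ²(1 − fₕ)sₕ²/nₕ with Wₕ = Nₕ/N, N = 7630.
D: Wₕ = 0.74718218; term = 0.74718218²·(1 − 0.04893878)·31200/279 = 59.376127.
B: Wₕ = 0.06264744; term = 0.06264744²·(1 − 0.12133891)·122900/58 = 7.3072169.
E: Wₕ = 0.19017038; term = 0.19017038²·(1 − 0.08752584)·117000/127 = 30.401042.
Sum = 97.084386.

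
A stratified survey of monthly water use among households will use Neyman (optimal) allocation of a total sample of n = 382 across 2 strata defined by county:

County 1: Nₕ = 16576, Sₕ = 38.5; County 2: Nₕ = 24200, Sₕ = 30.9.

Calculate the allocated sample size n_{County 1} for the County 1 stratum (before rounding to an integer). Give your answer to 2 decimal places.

Neyman allocation: nₕ = n·NₕSₕ / Σⱼ NⱼSⱼ.
Σ NⱼSⱼ = 16576·38.5 + 24200·30.9 = 1.385956 × 10^6.
n_{County 1} = 382·16576·38.5 / (1.385956 × 10^6) = 175.90.

175.90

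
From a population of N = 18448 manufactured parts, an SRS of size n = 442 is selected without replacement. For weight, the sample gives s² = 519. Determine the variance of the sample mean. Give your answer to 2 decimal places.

1.15

Under SRS without replacement, Var(ȳ) = (1 − f)·s²/n with f = n/N = 442/18448 = 0.02395924.
Var(ȳ) = (1 − 0.02395924)·519/442 = 0.97604076·1.1742081 = 1.146075.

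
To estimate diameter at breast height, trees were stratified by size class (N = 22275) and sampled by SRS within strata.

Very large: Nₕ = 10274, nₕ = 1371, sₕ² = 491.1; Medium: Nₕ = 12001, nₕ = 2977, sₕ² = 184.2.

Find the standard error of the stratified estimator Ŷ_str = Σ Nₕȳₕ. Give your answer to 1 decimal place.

Var(Ŷ_str) = Σₕ Nₕ²(1 − fₕ)sₕ²/nₕ.
Very large: 10274²·(1 − 1371/10274)·491.1/1371 = 3.2764867 × 10^7.
Medium: 12001²·(1 − 2977/12001)·184.2/2977 = 6.7008102 × 10^6.
Sum = 3.9465677 × 10^7.
SE = √(3.9465677 × 10^7) = 6282.2.

6282.2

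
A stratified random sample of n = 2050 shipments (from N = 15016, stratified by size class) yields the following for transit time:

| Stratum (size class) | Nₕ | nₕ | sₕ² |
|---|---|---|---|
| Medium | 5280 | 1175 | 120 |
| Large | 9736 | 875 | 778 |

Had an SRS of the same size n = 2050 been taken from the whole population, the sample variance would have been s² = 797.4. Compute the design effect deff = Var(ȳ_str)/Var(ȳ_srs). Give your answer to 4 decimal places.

Var(ȳ_str) = Σ Wₕ²(1−fₕ)sₕ²/nₕ with Wₕ = Nₕ/15016:
  Medium: (5280/15016)²·(1−1175/5280)·120/1175 = 0.0098170713
  Large: (9736/15016)²·(1−875/9736)·778/875 = 0.34019375
  → Var(ȳ_str) = 0.35001082.
Var(ȳ_srs) = (1 − 2050/15016)·797.4/2050 = 0.33587225.
deff = 0.35001082 / 0.33587225 = 1.0421.

1.0421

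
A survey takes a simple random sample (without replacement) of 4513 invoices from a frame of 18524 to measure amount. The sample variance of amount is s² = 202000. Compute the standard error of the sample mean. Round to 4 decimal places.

5.8185

Under SRS without replacement, Var(ȳ) = (1 − f)·s²/n with f = n/N = 4513/18524 = 0.24362989.
Var(ȳ) = (1 − 0.24362989)·202000/4513 = 0.75637011·44.759583 = 33.854811.
SE(ȳ) = √(33.854811) = 5.8185.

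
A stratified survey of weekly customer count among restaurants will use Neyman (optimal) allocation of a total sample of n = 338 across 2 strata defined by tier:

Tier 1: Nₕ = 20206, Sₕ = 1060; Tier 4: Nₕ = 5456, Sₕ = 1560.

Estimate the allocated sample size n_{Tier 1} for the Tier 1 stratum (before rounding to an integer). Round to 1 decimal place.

Neyman allocation: nₕ = n·NₕSₕ / Σⱼ NⱼSⱼ.
Σ NⱼSⱼ = 20206·1060 + 5456·1560 = 2.992972 × 10^7.
n_{Tier 1} = 338·20206·1060 / (2.992972 × 10^7) = 241.9.

241.9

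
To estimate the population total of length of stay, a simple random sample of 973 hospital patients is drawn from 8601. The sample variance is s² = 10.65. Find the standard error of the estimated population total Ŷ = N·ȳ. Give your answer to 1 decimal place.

Var(Ŷ) = N²·Var(ȳ) = N²·(1 − n/N)·s²/n.
f = 973/8601 = 0.11312638; Var(ȳ) = 0.88687362·10.65/973 = 0.0097073012.
Var(Ŷ) = 8601² · 0.0097073012 = 718118.97.
SE(Ŷ) = √(718118.97) = 847.4.

847.4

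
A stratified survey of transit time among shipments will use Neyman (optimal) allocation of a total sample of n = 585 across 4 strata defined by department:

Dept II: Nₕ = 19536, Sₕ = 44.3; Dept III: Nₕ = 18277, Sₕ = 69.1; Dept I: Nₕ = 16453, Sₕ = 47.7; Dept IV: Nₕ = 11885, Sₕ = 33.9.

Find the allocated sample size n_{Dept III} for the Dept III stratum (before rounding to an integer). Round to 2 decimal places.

Neyman allocation: nₕ = n·NₕSₕ / Σⱼ NⱼSⱼ.
Σ NⱼSⱼ = 19536·44.3 + 18277·69.1 + 16453·47.7 + 11885·33.9 = 3.3160951 × 10^6.
n_{Dept III} = 585·18277·69.1 / (3.3160951 × 10^6) = 222.80.

222.80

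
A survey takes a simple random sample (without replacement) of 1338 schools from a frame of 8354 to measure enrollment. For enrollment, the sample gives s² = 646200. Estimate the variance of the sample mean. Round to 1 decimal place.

Under SRS without replacement, Var(ȳ) = (1 − f)·s²/n with f = n/N = 1338/8354 = 0.16016280.
Var(ȳ) = (1 − 0.16016280)·646200/1338 = 0.83983720·482.95964 = 405.60747.

405.6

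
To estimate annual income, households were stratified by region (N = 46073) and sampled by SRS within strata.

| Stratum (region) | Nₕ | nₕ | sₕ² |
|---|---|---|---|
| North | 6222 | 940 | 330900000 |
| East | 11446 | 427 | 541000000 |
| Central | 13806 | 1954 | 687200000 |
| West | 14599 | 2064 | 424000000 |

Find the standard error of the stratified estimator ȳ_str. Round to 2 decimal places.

354.33

Var(ȳ_str) = Σₕ Wₕ²(1 − fₕ)sₕ²/nₕ with Wₕ = Nₕ/N, N = 46073.
North: Wₕ = 0.13504656; term = 0.13504656²·(1 − 0.15107682)·330900000/940 = 5450.0983.
East: Wₕ = 0.24843184; term = 0.24843184²·(1 − 0.03730561)·541000000/427 = 75278.738.
Central: Wₕ = 0.29965490; term = 0.29965490²·(1 − 0.14153267)·687200000/1954 = 27109.725.
West: Wₕ = 0.31686671; term = 0.31686671²·(1 − 0.14137955)·424000000/2064 = 17709.676.
Sum = 125548.24.
SE = √(125548.24) = 354.33.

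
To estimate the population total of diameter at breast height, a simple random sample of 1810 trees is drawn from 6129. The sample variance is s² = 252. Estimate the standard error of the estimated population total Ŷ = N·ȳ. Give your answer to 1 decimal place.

Var(Ŷ) = N²·Var(ȳ) = N²·(1 − n/N)·s²/n.
f = 1810/6129 = 0.29531734; Var(ȳ) = 0.70468266·252/1810 = 0.098110513.
Var(Ŷ) = 6129² · 0.098110513 = 3.6854862 × 10^6.
SE(Ŷ) = √(3.6854862 × 10^6) = 1919.8.

1919.8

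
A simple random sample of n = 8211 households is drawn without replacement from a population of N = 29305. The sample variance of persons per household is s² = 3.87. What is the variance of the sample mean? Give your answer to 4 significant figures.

3.393 × 10^-4

Under SRS without replacement, Var(ȳ) = (1 − f)·s²/n with f = n/N = 8211/29305 = 0.28019109.
Var(ȳ) = (1 − 0.28019109)·3.87/8211 = 0.71980891·4.7131896 × 10^-4 = 3.3925959 × 10^-4.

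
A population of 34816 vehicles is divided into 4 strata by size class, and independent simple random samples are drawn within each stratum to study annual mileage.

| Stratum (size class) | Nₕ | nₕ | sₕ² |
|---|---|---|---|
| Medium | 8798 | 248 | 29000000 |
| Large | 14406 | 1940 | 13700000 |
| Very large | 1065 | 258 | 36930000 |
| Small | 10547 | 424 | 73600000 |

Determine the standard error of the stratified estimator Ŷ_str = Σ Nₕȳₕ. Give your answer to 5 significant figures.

5.3592 × 10^6

Var(Ŷ_str) = Σₕ Nₕ²(1 − fₕ)sₕ²/nₕ.
Medium: 8798²·(1 − 248/8798)·29000000/248 = 8.7962262 × 10^12.
Large: 14406²·(1 − 1940/14406)·13700000/1940 = 1.2682047 × 10^12.
Very large: 1065²·(1 − 258/1065)·36930000/258 = 1.2302199 × 10^11.
Small: 10547²·(1 − 424/10547)·73600000/424 = 1.8533188 × 10^13.
Sum = 2.8720641 × 10^13.
SE = √(2.8720641 × 10^13) = 5.3592 × 10^6.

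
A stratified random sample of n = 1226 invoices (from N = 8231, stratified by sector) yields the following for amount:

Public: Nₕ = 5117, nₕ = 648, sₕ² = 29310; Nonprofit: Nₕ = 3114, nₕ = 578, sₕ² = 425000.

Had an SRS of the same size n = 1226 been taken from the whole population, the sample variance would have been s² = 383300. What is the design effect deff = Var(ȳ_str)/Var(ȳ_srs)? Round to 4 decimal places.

0.3795

Var(ȳ_str) = Σ Wₕ²(1−fₕ)sₕ²/nₕ with Wₕ = Nₕ/8231:
  Public: (5117/8231)²·(1−648/5117)·29310/648 = 15.26727
  Nonprofit: (3114/8231)²·(1−578/3114)·425000/578 = 85.708471
  → Var(ȳ_str) = 100.97574.
Var(ȳ_srs) = (1 − 1226/8231)·383300/1226 = 266.07489.
deff = 100.97574 / 266.07489 = 0.3795.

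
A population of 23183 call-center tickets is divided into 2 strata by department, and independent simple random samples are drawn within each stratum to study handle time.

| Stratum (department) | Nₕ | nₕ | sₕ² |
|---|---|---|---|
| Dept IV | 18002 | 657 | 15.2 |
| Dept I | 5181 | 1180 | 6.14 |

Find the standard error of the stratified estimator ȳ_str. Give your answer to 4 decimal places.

0.1168

Var(ȳ_str) = Σₕ Wₕ²(1 − fₕ)sₕ²/nₕ with Wₕ = Nₕ/N, N = 23183.
Dept IV: Wₕ = 0.77651728; term = 0.77651728²·(1 − 0.03649594)·15.2/657 = 0.013441075.
Dept I: Wₕ = 0.22348272; term = 0.22348272²·(1 − 0.22775526)·6.14/1180 = 2.0069162 × 10^-4.
Sum = 0.013641767.
SE = √(0.013641767) = 0.1168.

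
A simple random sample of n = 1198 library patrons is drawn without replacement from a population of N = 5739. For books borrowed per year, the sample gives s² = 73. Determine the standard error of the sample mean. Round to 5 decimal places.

0.21958

Under SRS without replacement, Var(ȳ) = (1 − f)·s²/n with f = n/N = 1198/5739 = 0.20874717.
Var(ȳ) = (1 − 0.20874717)·73/1198 = 0.79125283·0.060934891 = 0.048214905.
SE(ȳ) = √(0.048214905) = 0.21958.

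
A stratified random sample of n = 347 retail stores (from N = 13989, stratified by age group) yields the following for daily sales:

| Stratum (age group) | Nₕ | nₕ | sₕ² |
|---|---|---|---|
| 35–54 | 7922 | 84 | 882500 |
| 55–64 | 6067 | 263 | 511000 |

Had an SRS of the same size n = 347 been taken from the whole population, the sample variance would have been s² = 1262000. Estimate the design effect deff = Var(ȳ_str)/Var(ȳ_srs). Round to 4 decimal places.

1.0385

Var(ȳ_str) = Σ Wₕ²(1−fₕ)sₕ²/nₕ with Wₕ = Nₕ/13989:
  35–54: (7922/13989)²·(1−84/7922)·882500/84 = 3333.5132
  55–64: (6067/13989)²·(1−263/6067)·511000/263 = 349.61754
  → Var(ȳ_str) = 3683.1307.
Var(ȳ_srs) = (1 − 347/13989)·1262000/347 = 3546.6739.
deff = 3683.1307 / 3546.6739 = 1.0385.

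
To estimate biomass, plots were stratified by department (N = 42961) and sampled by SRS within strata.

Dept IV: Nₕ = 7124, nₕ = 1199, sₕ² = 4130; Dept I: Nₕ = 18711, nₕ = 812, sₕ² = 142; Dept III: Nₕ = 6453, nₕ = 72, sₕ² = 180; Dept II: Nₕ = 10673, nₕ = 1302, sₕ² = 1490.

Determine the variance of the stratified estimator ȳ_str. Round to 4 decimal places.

0.2283

Var(ȳ_str) = Σₕ Wₕ²(1 − fₕ)sₕ²/nₕ with Wₕ = Nₕ/N, N = 42961.
Dept IV: Wₕ = 0.16582482; term = 0.16582482²·(1 − 0.16830432)·4130/1199 = 0.078776081.
Dept I: Wₕ = 0.43553455; term = 0.43553455²·(1 − 0.04339693)·142/812 = 0.031732867.
Dept III: Wₕ = 0.15020600; term = 0.15020600²·(1 − 0.01115760)·180/72 = 0.055775267.
Dept II: Wₕ = 0.24843463; term = 0.24843463²·(1 − 0.12199007)·1490/1302 = 0.062015317.
Sum = 0.22829953.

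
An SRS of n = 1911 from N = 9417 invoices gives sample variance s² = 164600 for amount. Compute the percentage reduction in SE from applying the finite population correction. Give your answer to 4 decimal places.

f = n/N = 1911/9417 = 0.20293087.
SE_no-fpc = √(s²/n) = 9.280782; SE_fpc = √((1−f)s²/n) = 8.2857641.
Ratio = √(1−f) = 0.89278728. Reduction = 100·(1 − 0.89278728) = 10.7213%.

10.7213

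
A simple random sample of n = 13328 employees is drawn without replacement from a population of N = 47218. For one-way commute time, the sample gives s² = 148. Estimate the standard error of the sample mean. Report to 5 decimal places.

Under SRS without replacement, Var(ȳ) = (1 − f)·s²/n with f = n/N = 13328/47218 = 0.28226524.
Var(ȳ) = (1 − 0.28226524)·148/13328 = 0.71773476·0.011104442 = 0.0079700439.
SE(ȳ) = √(0.0079700439) = 0.08928.

0.08928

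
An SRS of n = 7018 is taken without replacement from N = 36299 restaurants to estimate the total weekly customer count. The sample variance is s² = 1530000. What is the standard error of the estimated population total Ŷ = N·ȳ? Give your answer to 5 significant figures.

Var(Ŷ) = N²·Var(ȳ) = N²·(1 − n/N)·s²/n.
f = 7018/36299 = 0.19333866; Var(ȳ) = 0.80666134·1530000/7018 = 175.86091.
Var(Ŷ) = 36299² · 175.86091 = 2.317174 × 10^11.
SE(Ŷ) = √(2.317174 × 10^11) = 481370.

481370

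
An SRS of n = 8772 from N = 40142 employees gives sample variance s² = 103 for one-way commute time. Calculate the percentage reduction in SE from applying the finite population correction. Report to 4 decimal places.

f = n/N = 8772/40142 = 0.21852424.
SE_no-fpc = √(s²/n) = 0.10836008; SE_fpc = √((1−f)s²/n) = 0.095791518.
Ratio = √(1−f) = 0.88401118. Reduction = 100·(1 − 0.88401118) = 11.5989%.

11.5989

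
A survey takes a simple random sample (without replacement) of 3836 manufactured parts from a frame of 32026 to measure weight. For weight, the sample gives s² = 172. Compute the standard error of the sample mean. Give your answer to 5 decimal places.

0.19866

Under SRS without replacement, Var(ȳ) = (1 − f)·s²/n with f = n/N = 3836/32026 = 0.11977768.
Var(ȳ) = (1 − 0.11977768)·172/3836 = 0.88022232·0.044838373 = 0.039467737.
SE(ȳ) = √(0.039467737) = 0.19866.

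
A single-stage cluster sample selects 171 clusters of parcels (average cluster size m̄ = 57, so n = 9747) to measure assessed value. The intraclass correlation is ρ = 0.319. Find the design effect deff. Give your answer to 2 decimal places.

deff = 1 + (57 − 1)·0.319 = 1 + 17.864 = 18.864.

18.86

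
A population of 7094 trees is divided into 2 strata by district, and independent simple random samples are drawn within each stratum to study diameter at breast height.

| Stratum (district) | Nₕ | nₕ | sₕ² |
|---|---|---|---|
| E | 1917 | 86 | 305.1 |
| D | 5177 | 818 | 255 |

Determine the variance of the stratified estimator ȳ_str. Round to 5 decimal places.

0.38723

Var(ȳ_str) = Σₕ Wₕ²(1 − fₕ)sₕ²/nₕ with Wₕ = Nₕ/N, N = 7094.
E: Wₕ = 0.27022836; term = 0.27022836²·(1 − 0.04486176)·305.1/86 = 0.2474411.
D: Wₕ = 0.72977164; term = 0.72977164²·(1 − 0.15800657)·255/818 = 0.13978789.
Sum = 0.38722899.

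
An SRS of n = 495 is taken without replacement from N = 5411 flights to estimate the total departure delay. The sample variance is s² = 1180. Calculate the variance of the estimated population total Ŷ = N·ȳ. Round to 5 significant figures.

Var(Ŷ) = N²·Var(ȳ) = N²·(1 − n/N)·s²/n.
f = 495/5411 = 0.09148032; Var(ȳ) = 0.90851968·1180/495 = 2.1657641.
Var(Ŷ) = 5411² · 2.1657641 = 6.3411236 × 10^7.

6.3411 × 10^7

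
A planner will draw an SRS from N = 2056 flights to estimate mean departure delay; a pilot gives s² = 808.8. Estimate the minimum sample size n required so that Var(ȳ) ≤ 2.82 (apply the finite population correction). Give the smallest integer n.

Without fpc, n₀ = s²/D = 808.8/2.82 = 286.8085.
With fpc, (1 − n/N)·s²/n ≤ D requires n ≥ n₀/(1 + n₀/N) = 286.8085/(1 + 286.8085/2056) = 251.6972.
Rounding up, n = 252.

252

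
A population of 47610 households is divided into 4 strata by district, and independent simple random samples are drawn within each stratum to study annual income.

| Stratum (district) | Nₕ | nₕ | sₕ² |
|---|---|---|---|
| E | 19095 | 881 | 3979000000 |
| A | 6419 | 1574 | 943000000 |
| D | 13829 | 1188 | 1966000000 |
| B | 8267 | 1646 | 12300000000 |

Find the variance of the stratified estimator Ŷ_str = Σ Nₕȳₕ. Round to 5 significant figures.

Var(Ŷ_str) = Σₕ Nₕ²(1 − fₕ)sₕ²/nₕ.
E: 19095²·(1 − 881/19095)·3979000000/881 = 1.5708077 × 10^15.
A: 6419²·(1 − 1574/6419)·943000000/1574 = 1.8632371 × 10^13.
D: 13829²·(1 − 1188/13829)·1966000000/1188 = 2.892939 × 10^14.
B: 8267²·(1 − 1646/8267)·12300000000/1646 = 4.0902213 × 10^14.
Sum = 2.2877561 × 10^15.

2.2878 × 10^15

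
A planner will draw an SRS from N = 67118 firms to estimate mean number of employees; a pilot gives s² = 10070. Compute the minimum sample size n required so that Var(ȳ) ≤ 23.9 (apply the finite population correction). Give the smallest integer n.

Without fpc, n₀ = s²/D = 10070/23.9 = 421.3389.
With fpc, (1 − n/N)·s²/n ≤ D requires n ≥ n₀/(1 + n₀/N) = 421.3389/(1 + 421.3389/67118) = 418.7104.
Rounding up, n = 419.

419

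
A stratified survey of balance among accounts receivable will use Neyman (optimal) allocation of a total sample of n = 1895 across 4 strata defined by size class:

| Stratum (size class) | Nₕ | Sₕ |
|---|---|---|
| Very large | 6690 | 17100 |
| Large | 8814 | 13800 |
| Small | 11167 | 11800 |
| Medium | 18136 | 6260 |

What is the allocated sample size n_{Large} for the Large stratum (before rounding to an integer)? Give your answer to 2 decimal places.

Neyman allocation: nₕ = n·NₕSₕ / Σⱼ NⱼSⱼ.
Σ NⱼSⱼ = 6690·17100 + 8814·13800 + 11167·11800 + 18136·6260 = 4.8133416 × 10^8.
n_{Large} = 1895·8814·13800 / (4.8133416 × 10^8) = 478.87.

478.87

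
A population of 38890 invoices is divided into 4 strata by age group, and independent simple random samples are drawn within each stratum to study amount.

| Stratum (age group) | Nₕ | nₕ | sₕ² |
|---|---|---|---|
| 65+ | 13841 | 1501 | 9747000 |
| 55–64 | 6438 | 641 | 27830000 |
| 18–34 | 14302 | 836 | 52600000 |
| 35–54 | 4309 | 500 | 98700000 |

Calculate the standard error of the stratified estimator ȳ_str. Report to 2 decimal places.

109.36

Var(ȳ_str) = Σₕ Wₕ²(1 − fₕ)sₕ²/nₕ with Wₕ = Nₕ/N, N = 38890.
65+: Wₕ = 0.35590126; term = 0.35590126²·(1 − 0.10844592)·9747000/1501 = 733.32589.
55–64: Wₕ = 0.16554384; term = 0.16554384²·(1 − 0.09956508)·27830000/641 = 1071.3554.
18–34: Wₕ = 0.36775521; term = 0.36775521²·(1 − 0.05845336)·52600000/836 = 8011.9635.
35–54: Wₕ = 0.11079969; term = 0.11079969²·(1 − 0.11603620)·98700000/500 = 2142.1937.
Sum = 11958.838.
SE = √(11958.838) = 109.36.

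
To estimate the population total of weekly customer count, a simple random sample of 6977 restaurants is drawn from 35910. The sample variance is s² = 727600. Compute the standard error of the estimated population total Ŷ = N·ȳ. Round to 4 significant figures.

Var(Ŷ) = N²·Var(ȳ) = N²·(1 − n/N)·s²/n.
f = 6977/35910 = 0.19429128; Var(ȳ) = 0.80570872·727600/6977 = 84.023744.
Var(Ŷ) = 35910² · 84.023744 = 1.0835098 × 10^11.
SE(Ŷ) = √(1.0835098 × 10^11) = 329200.

329200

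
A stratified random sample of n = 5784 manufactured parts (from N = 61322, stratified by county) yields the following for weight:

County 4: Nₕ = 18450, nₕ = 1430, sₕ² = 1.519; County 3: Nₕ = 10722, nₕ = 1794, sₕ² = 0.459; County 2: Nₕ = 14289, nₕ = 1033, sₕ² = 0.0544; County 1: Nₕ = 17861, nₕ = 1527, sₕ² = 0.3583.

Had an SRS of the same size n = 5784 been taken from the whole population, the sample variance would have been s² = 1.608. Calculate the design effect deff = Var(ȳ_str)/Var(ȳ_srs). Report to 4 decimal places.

0.4610

Var(ȳ_str) = Σ Wₕ²(1−fₕ)sₕ²/nₕ with Wₕ = Nₕ/61322:
  County 4: (18450/61322)²·(1−1430/18450)·1.519/1430 = 8.8704375 × 10^-5
  County 3: (10722/61322)²·(1−1794/10722)·0.459/1794 = 6.513098 × 10^-6
  County 2: (14289/61322)²·(1−1033/14289)·0.0544/1033 = 2.6526521 × 10^-6
  County 1: (17861/61322)²·(1−1527/17861)·0.3583/1527 = 1.8204279 × 10^-5
  → Var(ȳ_str) = 1.160744 × 10^-4.
Var(ȳ_srs) = (1 − 5784/61322)·1.608/5784 = 2.5178606 × 10^-4.
deff = (1.160744 × 10^-4) / (2.5178606 × 10^-4) = 0.4610.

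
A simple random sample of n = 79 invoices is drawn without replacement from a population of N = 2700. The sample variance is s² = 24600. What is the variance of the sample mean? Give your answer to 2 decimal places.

Under SRS without replacement, Var(ȳ) = (1 − f)·s²/n with f = n/N = 79/2700 = 0.02925926.
Var(ȳ) = (1 − 0.02925926)·24600/79 = 0.97074074·311.39241 = 302.28129.

302.28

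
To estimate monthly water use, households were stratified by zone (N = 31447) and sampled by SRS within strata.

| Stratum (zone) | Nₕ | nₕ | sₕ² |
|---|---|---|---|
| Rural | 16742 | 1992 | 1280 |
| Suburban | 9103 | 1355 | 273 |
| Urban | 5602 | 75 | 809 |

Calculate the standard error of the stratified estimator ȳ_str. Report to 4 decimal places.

Var(ȳ_str) = Σₕ Wₕ²(1 − fₕ)sₕ²/nₕ with Wₕ = Nₕ/N, N = 31447.
Rural: Wₕ = 0.53238783; term = 0.53238783²·(1 − 0.11898220)·1280/1992 = 0.16045807.
Suburban: Wₕ = 0.28947117; term = 0.28947117²·(1 − 0.14885203)·273/1355 = 0.014369414.
Urban: Wₕ = 0.17814100; term = 0.17814100²·(1 − 0.01338808)·809/75 = 0.33772358.
Sum = 0.51255106.
SE = √(0.51255106) = 0.7159.

0.7159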